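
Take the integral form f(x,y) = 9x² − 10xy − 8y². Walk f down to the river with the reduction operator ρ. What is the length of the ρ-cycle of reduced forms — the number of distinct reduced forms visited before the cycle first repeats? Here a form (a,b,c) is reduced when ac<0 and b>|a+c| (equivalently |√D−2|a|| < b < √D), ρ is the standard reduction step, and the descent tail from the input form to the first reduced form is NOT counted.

D = 388, ⌊√D⌋ = 19
descent: ρ → (-8,10,9)  [lands on river]
river: ρ → (9,8,-9)
river: ρ → (-9,10,8)
river: ρ → (8,6,-11)
river: ρ → (-11,16,3)
river: ρ → (3,14,-16)
river: ρ → (-16,18,1)
river: ρ → (1,18,-16)
river: ρ → (-16,14,3)
river: ρ → (3,16,-11)
river: ρ → (-11,6,8)
river: ρ → (8,10,-9)
river: ρ → (-9,8,9)
river: ρ → (9,10,-8)
river: ρ → (-8,6,11)
river: ρ → (11,16,-3)
river: ρ → (-3,14,16)
river: ρ → (16,18,-1)
river: ρ → (-1,18,16)
river: ρ → (16,14,-3)
river: ρ → (-3,16,11)
river: ρ → (11,6,-8)
ρ-cycle length = 22 (tail of 1 descent step not counted)

22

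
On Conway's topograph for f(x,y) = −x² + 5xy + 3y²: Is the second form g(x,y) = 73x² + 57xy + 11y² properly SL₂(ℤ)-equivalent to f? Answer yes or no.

D₁ = 37, D₂ = 37
river cycle of f (length 6): (3, 1, -3), (-3, 5, 1), (1, 5, -3), (-3, 1, 3), (3, 5, -1), (-1, 5, 3)
river cycle of g (length 6): (1, 5, -3), (-3, 1, 3), (3, 5, -1), (-1, 5, 3), (3, 1, -3), (-3, 5, 1)
cycles coincide ⇒ equivalent

yes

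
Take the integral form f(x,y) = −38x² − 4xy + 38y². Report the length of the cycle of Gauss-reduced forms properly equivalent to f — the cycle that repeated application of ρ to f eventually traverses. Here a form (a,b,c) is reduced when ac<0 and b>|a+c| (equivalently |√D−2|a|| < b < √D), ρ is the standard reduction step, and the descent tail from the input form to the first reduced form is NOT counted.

D = 5792, ⌊√D⌋ = 76
descent: ρ → (38,4,-38)  [lands on river]
river: ρ → (-38,72,4)
river: ρ → (4,72,-38)
river: ρ → (-38,4,38)
river: ρ → (38,72,-4)
river: ρ → (-4,72,38)
ρ-cycle length = 6 (tail of 1 descent step not counted)

6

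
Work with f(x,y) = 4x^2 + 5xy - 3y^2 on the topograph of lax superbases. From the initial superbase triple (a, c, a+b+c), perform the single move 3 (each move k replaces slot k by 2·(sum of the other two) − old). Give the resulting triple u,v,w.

start (4,-3,6) = (f(1,0),f(0,1),f(1,1))
replace slot 3: 2·(4+(-3)) − 6 = -4 → (4,-3,-4)

4,-3,-4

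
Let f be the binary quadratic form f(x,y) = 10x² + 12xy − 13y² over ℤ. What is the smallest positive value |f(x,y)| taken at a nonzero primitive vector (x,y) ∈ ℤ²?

river: ρ → (-13,14,9)
river: ρ → (9,22,-5)
river: ρ → (-5,18,17)
river: ρ → (17,16,-6)
river: ρ → (-6,20,11)
river: ρ → (11,24,-2)
river: ρ → (-2,24,11)
river: ρ → (11,20,-6)
river: ρ → (-6,16,17)
river: ρ → (17,18,-5)
river: ρ → (-5,22,9)
river: ρ → (9,14,-13)
river: ρ → (-13,12,10)
river: ρ → (10,8,-15)
river: ρ → (-15,22,3)
river: ρ → (3,20,-22)
river: ρ → (-22,24,1)
river: ρ → (1,24,-22)
river: ρ → (-22,20,3)
river: ρ → (3,22,-15)
river: ρ → (-15,8,10)
river: ρ → (10,12,-13)
closes: descent 0, river 22
min |a| on river = 1

1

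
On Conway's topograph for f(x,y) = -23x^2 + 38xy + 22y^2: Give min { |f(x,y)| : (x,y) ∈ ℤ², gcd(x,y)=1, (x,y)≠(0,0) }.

river: ρ → (22,50,-11)
river: ρ → (-11,38,46)
river: ρ → (46,54,-3)
river: ρ → (-3,54,46)
river: ρ → (46,38,-11)
river: ρ → (-11,50,22)
river: ρ → (22,38,-23)
river: ρ → (-23,54,6)
river: ρ → (6,54,-23)
river: ρ → (-23,38,22)
closes: descent 0, river 10
min |a| on river = 3

3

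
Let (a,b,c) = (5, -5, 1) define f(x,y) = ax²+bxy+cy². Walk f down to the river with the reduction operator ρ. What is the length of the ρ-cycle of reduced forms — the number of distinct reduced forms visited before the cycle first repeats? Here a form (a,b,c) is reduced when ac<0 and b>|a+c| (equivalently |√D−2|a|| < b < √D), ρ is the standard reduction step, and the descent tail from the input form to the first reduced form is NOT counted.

D = 5, ⌊√D⌋ = 2
descent: ρ → (1,1,-1)  [lands on river]
river: ρ → (-1,1,1)
ρ-cycle length = 2 (tail of 1 descent step not counted)

2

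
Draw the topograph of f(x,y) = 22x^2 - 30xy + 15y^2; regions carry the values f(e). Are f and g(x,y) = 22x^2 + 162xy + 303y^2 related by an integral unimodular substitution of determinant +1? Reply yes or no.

D₁ = -420, D₂ = -420
f: translate: b→14 (≡-30 mod 44), so (22,-30,15)→(22,14,7)
f: flip: (22,14,7)→(7,-14,22)
f: translate: b→0 (≡-14 mod 14), so (7,-14,22)→(7,0,15)
f: reduced (well bottom): (7,0,15) with a≤c, −a<b≤a
g: translate: b→-14 (≡162 mod 44), so (22,162,303)→(22,-14,7)
g: flip: (22,-14,7)→(7,14,22)
g: translate: b→0 (≡14 mod 14), so (7,14,22)→(7,0,15)
g: reduced (well bottom): (7,0,15) with a≤c, −a<b≤a
reduced forms (7, 0, 15) vs (7, 0, 15) ⇒ equivalent

yes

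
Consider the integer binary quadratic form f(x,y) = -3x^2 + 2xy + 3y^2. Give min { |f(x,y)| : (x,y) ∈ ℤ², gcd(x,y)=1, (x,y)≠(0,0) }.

river: ρ → (3,4,-2)
river: ρ → (-2,4,3)
river: ρ → (3,2,-3)
river: ρ → (-3,4,2)
river: ρ → (2,4,-3)
river: ρ → (-3,2,3)
closes: descent 0, river 6
min |a| on river = 2

2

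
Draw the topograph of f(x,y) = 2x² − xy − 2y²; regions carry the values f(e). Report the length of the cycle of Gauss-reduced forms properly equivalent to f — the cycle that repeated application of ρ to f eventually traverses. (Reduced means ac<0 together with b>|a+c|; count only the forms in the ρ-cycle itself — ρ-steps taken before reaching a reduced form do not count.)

D = 17, ⌊√D⌋ = 4
descent: ρ → (-2,1,2)  [lands on river]
river: ρ → (2,3,-1)
river: ρ → (-1,3,2)
river: ρ → (2,1,-2)
river: ρ → (-2,3,1)
river: ρ → (1,3,-2)
ρ-cycle length = 6 (tail of 1 descent step not counted)

6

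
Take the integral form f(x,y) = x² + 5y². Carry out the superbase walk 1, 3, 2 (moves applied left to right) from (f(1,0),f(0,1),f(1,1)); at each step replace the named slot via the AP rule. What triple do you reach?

start (1,5,6) = (f(1,0),f(0,1),f(1,1))
replace slot 1: 2·(5+6) − 1 = 21 → (21,5,6)
replace slot 3: 2·(21+5) − 6 = 46 → (21,5,46)
replace slot 2: 2·(21+46) − 5 = 129 → (21,129,46)

21,129,46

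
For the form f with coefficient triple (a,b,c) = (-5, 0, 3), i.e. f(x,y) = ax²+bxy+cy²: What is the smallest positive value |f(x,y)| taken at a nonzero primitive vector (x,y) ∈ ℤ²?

descent: ρ → (3,6,-2)  [lands on river]
river: ρ → (-2,6,3)
closes: descent 1, river 2
min |a| on river = 2

2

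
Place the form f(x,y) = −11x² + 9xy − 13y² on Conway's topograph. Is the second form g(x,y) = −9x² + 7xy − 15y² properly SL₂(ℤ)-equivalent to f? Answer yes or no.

D₁ = -491, D₂ = -491
f is negative-definite; reduce −f:
−f: reduced (well bottom): (11,-9,13) with a≤c, −a<b≤a
flip sign back: reduced form of f is (-11,9,-13)
g is negative-definite; reduce −g:
−g: reduced (well bottom): (9,-7,15) with a≤c, −a<b≤a
flip sign back: reduced form of g is (-9,7,-15)
reduced forms (-11, 9, -13) vs (-9, 7, -15) ⇒ inequivalent

no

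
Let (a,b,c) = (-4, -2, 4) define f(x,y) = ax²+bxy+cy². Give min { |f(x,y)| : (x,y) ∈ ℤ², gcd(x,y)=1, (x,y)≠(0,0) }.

descent: ρ → (4,2,-4)  [lands on river]
river: ρ → (-4,6,2)
river: ρ → (2,6,-4)
river: ρ → (-4,2,4)
river: ρ → (4,6,-2)
river: ρ → (-2,6,4)
closes: descent 1, river 6
min |a| on river = 2

2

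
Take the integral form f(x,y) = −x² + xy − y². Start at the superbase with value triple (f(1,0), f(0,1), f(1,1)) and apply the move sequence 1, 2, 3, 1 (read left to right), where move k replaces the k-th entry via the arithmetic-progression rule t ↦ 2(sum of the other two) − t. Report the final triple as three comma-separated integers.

start (-1,-1,-1) = (f(1,0),f(0,1),f(1,1))
replace slot 1: 2·((-1)+(-1)) − (-1) = -3 → (-3,-1,-1)
replace slot 2: 2·((-3)+(-1)) − (-1) = -7 → (-3,-7,-1)
replace slot 3: 2·((-3)+(-7)) − (-1) = -19 → (-3,-7,-19)
replace slot 1: 2·((-7)+(-19)) − (-3) = -49 → (-49,-7,-19)

-49,-7,-19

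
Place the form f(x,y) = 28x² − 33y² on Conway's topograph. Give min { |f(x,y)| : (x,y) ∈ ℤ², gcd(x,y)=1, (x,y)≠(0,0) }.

descent: ρ → (-33,0,28)
descent: ρ → (28,56,-5)  [lands on river]
river: ρ → (-5,54,39)
river: ρ → (39,24,-20)
river: ρ → (-20,56,7)
river: ρ → (7,56,-20)
river: ρ → (-20,24,39)
river: ρ → (39,54,-5)
river: ρ → (-5,56,28)
closes: descent 2, river 8
min |a| on river = 5

5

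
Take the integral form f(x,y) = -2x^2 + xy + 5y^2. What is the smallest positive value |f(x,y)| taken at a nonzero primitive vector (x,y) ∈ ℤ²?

descent: ρ → (5,-1,-2)
descent: ρ → (-2,5,2)  [lands on river]
river: ρ → (2,3,-4)
river: ρ → (-4,5,1)
river: ρ → (1,5,-4)
river: ρ → (-4,3,2)
river: ρ → (2,5,-2)
river: ρ → (-2,3,4)
river: ρ → (4,5,-1)
river: ρ → (-1,5,4)
river: ρ → (4,3,-2)
closes: descent 2, river 10
min |a| on river = 1

1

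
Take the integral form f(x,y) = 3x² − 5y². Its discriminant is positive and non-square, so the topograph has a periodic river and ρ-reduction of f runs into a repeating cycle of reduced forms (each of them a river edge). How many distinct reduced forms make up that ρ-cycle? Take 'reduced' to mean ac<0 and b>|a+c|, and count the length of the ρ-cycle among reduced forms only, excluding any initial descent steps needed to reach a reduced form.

D = 60, ⌊√D⌋ = 7
descent: ρ → (-5,0,3)
descent: ρ → (3,6,-2)  [lands on river]
river: ρ → (-2,6,3)
ρ-cycle length = 2 (tail of 2 descent steps not counted)

2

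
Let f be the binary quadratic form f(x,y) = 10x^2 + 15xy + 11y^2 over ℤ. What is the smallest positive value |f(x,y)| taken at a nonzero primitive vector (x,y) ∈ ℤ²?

translate: b→-5 (≡15 mod 20), so (10,15,11)→(10,-5,6)
flip: (10,-5,6)→(6,5,10)
reduced (well bottom): (6,5,10) with a≤c, −a<b≤a
well minimum = a = 6

6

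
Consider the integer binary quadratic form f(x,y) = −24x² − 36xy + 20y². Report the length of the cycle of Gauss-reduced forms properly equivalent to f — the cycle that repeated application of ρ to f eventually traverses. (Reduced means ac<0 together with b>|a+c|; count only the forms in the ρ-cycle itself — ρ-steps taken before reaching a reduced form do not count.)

D = 3216, ⌊√D⌋ = 56
descent: ρ → (20,36,-24)  [lands on river]
river: ρ → (-24,12,32)
river: ρ → (32,52,-4)
river: ρ → (-4,52,32)
river: ρ → (32,12,-24)
river: ρ → (-24,36,20)
river: ρ → (20,44,-16)
river: ρ → (-16,52,8)
river: ρ → (8,44,-40)
river: ρ → (-40,36,12)
river: ρ → (12,36,-40)
river: ρ → (-40,44,8)
river: ρ → (8,52,-16)
river: ρ → (-16,44,20)
ρ-cycle length = 14 (tail of 1 descent step not counted)

14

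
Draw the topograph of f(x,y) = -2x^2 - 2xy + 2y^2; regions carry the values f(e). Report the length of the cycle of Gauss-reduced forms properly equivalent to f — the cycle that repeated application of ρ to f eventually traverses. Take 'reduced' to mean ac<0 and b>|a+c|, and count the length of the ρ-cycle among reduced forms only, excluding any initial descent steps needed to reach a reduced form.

D = 20, ⌊√D⌋ = 4
descent: ρ → (2,2,-2)  [lands on river]
river: ρ → (-2,2,2)
ρ-cycle length = 2 (tail of 1 descent step not counted)

2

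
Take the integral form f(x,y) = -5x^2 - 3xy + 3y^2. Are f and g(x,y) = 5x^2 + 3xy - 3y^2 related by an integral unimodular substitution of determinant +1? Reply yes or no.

D₁ = 69, D₂ = 69
river cycle of f (length 4): (3, 3, -5), (-5, 7, 1), (1, 7, -5), (-5, 3, 3)
river cycle of g (length 4): (-3, 3, 5), (5, 7, -1), (-1, 7, 5), (5, 3, -3)
cycles differ ⇒ inequivalent

no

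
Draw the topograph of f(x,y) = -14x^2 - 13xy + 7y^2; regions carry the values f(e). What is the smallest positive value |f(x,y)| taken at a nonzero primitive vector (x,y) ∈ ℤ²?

descent: ρ → (7,13,-14)  [lands on river]
river: ρ → (-14,15,6)
river: ρ → (6,21,-5)
river: ρ → (-5,19,10)
river: ρ → (10,21,-3)
river: ρ → (-3,21,10)
river: ρ → (10,19,-5)
river: ρ → (-5,21,6)
river: ρ → (6,15,-14)
river: ρ → (-14,13,7)
river: ρ → (7,15,-12)
river: ρ → (-12,9,10)
river: ρ → (10,11,-11)
river: ρ → (-11,11,10)
river: ρ → (10,9,-12)
river: ρ → (-12,15,7)
closes: descent 1, river 16
min |a| on river = 3

3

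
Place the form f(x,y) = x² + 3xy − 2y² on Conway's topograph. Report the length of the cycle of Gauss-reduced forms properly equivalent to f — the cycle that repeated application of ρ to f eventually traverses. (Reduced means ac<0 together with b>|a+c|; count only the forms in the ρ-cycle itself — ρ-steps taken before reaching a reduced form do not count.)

D = 17, ⌊√D⌋ = 4
river: ρ → (-2,1,2)
river: ρ → (2,3,-1)
river: ρ → (-1,3,2)
river: ρ → (2,1,-2)
river: ρ → (-2,3,1)
river: ρ → (1,3,-2)
ρ-cycle length = 6 (tail of 0 descent steps not counted)

6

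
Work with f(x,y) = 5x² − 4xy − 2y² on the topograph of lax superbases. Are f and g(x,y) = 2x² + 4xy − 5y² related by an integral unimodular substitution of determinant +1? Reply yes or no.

D₁ = 56, D₂ = 56
river cycle of f (length 4): (-2, 4, 5), (5, 6, -1), (-1, 6, 5), (5, 4, -2)
river cycle of g (length 4): (-5, 6, 1), (1, 6, -5), (-5, 4, 2), (2, 4, -5)
cycles differ ⇒ inequivalent

no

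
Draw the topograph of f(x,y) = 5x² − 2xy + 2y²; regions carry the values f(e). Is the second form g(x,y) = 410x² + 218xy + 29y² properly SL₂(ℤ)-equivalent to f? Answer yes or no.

D₁ = -36, D₂ = -36
f: flip: (5,-2,2)→(2,2,5)
f: reduced (well bottom): (2,2,5) with a≤c, −a<b≤a
g: flip: (410,218,29)→(29,-218,410)
g: translate: b→14 (≡-218 mod 58), so (29,-218,410)→(29,14,2)
g: flip: (29,14,2)→(2,-14,29)
g: translate: b→2 (≡-14 mod 4), so (2,-14,29)→(2,2,5)
g: reduced (well bottom): (2,2,5) with a≤c, −a<b≤a
reduced forms (2, 2, 5) vs (2, 2, 5) ⇒ equivalent

yes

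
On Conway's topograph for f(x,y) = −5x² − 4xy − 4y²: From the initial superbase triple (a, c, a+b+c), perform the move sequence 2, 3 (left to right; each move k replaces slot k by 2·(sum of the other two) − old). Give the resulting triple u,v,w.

start (-5,-4,-13) = (f(1,0),f(0,1),f(1,1))
replace slot 2: 2·((-5)+(-13)) − (-4) = -32 → (-5,-32,-13)
replace slot 3: 2·((-5)+(-32)) − (-13) = -61 → (-5,-32,-61)

-5,-32,-61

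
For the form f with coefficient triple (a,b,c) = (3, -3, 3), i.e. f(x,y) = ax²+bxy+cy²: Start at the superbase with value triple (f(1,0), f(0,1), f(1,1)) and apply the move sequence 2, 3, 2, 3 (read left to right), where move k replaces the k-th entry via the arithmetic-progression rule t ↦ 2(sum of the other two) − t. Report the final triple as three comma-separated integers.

start (3,3,3) = (f(1,0),f(0,1),f(1,1))
replace slot 2: 2·(3+3) − 3 = 9 → (3,9,3)
replace slot 3: 2·(3+9) − 3 = 21 → (3,9,21)
replace slot 2: 2·(3+21) − 9 = 39 → (3,39,21)
replace slot 3: 2·(3+39) − 21 = 63 → (3,39,63)

3,39,63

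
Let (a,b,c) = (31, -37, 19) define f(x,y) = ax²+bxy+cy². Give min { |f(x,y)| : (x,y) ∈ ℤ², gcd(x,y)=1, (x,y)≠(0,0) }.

translate: b→25 (≡-37 mod 62), so (31,-37,19)→(31,25,13)
flip: (31,25,13)→(13,-25,31)
translate: b→1 (≡-25 mod 26), so (13,-25,31)→(13,1,19)
reduced (well bottom): (13,1,19) with a≤c, −a<b≤a
well minimum = a = 13

13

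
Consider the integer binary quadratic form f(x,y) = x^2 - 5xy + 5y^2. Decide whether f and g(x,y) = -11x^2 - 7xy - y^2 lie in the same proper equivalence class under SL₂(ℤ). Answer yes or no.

D₁ = 5, D₂ = 5
river cycle of f (length 2): (1, 1, -1), (-1, 1, 1)
river cycle of g (length 2): (-1, 1, 1), (1, 1, -1)
cycles coincide ⇒ equivalent

yes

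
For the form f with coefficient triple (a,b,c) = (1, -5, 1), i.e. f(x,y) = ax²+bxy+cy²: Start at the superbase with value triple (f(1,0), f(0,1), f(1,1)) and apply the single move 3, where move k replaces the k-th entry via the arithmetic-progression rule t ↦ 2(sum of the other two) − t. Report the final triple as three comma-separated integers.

start (1,1,-3) = (f(1,0),f(0,1),f(1,1))
replace slot 3: 2·(1+1) − (-3) = 7 → (1,1,7)

1,1,7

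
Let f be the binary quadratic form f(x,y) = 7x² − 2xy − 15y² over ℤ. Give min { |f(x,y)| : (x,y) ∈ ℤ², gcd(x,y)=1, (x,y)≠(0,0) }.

descent: ρ → (-15,2,7)
descent: ρ → (7,12,-10)  [lands on river]
river: ρ → (-10,8,9)
river: ρ → (9,10,-9)
river: ρ → (-9,8,10)
river: ρ → (10,12,-7)
river: ρ → (-7,16,6)
river: ρ → (6,20,-1)
river: ρ → (-1,20,6)
river: ρ → (6,16,-7)
river: ρ → (-7,12,10)
river: ρ → (10,8,-9)
river: ρ → (-9,10,9)
river: ρ → (9,8,-10)
river: ρ → (-10,12,7)
river: ρ → (7,16,-6)
river: ρ → (-6,20,1)
river: ρ → (1,20,-6)
river: ρ → (-6,16,7)
closes: descent 2, river 18
min |a| on river = 1

1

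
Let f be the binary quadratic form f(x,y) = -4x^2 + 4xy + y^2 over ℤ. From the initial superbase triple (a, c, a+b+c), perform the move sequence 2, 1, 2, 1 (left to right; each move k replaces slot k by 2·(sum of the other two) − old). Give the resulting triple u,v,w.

start (-4,1,1) = (f(1,0),f(0,1),f(1,1))
replace slot 2: 2·((-4)+1) − 1 = -7 → (-4,-7,1)
replace slot 1: 2·((-7)+1) − (-4) = -8 → (-8,-7,1)
replace slot 2: 2·((-8)+1) − (-7) = -7 → (-8,-7,1)
replace slot 1: 2·((-7)+1) − (-8) = -4 → (-4,-7,1)

-4,-7,1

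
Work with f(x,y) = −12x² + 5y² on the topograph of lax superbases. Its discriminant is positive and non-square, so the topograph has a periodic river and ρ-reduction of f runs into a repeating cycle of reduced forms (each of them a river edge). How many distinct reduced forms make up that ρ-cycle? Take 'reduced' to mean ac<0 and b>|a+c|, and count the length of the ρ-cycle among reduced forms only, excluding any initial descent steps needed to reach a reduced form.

D = 240, ⌊√D⌋ = 15
descent: ρ → (5,10,-7)  [lands on river]
river: ρ → (-7,4,8)
river: ρ → (8,12,-3)
river: ρ → (-3,12,8)
river: ρ → (8,4,-7)
river: ρ → (-7,10,5)
ρ-cycle length = 6 (tail of 1 descent step not counted)

6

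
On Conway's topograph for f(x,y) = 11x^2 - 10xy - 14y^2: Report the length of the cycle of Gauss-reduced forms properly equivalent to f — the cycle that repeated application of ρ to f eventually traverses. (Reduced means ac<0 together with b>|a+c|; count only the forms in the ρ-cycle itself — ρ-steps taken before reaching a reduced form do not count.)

D = 716, ⌊√D⌋ = 26
descent: ρ → (-14,10,11)  [lands on river]
river: ρ → (11,12,-13)
river: ρ → (-13,14,10)
river: ρ → (10,26,-1)
river: ρ → (-1,26,10)
river: ρ → (10,14,-13)
river: ρ → (-13,12,11)
river: ρ → (11,10,-14)
river: ρ → (-14,18,7)
river: ρ → (7,24,-5)
river: ρ → (-5,26,2)
river: ρ → (2,26,-5)
river: ρ → (-5,24,7)
river: ρ → (7,18,-14)
ρ-cycle length = 14 (tail of 1 descent step not counted)

14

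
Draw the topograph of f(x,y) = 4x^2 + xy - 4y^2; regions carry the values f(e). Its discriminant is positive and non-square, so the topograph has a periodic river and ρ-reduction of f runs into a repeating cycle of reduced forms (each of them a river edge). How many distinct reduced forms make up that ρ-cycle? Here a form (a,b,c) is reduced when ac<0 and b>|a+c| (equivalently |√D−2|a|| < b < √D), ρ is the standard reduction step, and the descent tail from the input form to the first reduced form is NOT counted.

D = 65, ⌊√D⌋ = 8
river: ρ → (-4,7,1)
river: ρ → (1,7,-4)
river: ρ → (-4,1,4)
river: ρ → (4,7,-1)
river: ρ → (-1,7,4)
river: ρ → (4,1,-4)
ρ-cycle length = 6 (tail of 0 descent steps not counted)

6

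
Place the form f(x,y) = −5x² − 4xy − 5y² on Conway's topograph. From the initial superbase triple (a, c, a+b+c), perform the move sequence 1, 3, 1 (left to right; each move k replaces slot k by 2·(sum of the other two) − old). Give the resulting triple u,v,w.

start (-5,-5,-14) = (f(1,0),f(0,1),f(1,1))
replace slot 1: 2·((-5)+(-14)) − (-5) = -33 → (-33,-5,-14)
replace slot 3: 2·((-33)+(-5)) − (-14) = -62 → (-33,-5,-62)
replace slot 1: 2·((-5)+(-62)) − (-33) = -101 → (-101,-5,-62)

-101,-5,-62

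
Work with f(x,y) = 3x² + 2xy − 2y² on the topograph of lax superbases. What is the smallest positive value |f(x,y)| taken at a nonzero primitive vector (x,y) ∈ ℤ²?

river: ρ → (-2,2,3)
river: ρ → (3,4,-1)
river: ρ → (-1,4,3)
river: ρ → (3,2,-2)
closes: descent 0, river 4
min |a| on river = 1

1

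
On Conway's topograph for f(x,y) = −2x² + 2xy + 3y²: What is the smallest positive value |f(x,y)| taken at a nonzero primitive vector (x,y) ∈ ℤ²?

river: ρ → (3,4,-1)
river: ρ → (-1,4,3)
river: ρ → (3,2,-2)
river: ρ → (-2,2,3)
closes: descent 0, river 4
min |a| on river = 1

1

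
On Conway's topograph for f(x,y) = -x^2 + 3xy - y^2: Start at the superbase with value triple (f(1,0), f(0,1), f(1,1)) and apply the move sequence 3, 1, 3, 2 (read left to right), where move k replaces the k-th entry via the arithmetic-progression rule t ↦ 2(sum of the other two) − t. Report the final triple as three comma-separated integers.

start (-1,-1,1) = (f(1,0),f(0,1),f(1,1))
replace slot 3: 2·((-1)+(-1)) − 1 = -5 → (-1,-1,-5)
replace slot 1: 2·((-1)+(-5)) − (-1) = -11 → (-11,-1,-5)
replace slot 3: 2·((-11)+(-1)) − (-5) = -19 → (-11,-1,-19)
replace slot 2: 2·((-11)+(-19)) − (-1) = -59 → (-11,-59,-19)

-11,-59,-19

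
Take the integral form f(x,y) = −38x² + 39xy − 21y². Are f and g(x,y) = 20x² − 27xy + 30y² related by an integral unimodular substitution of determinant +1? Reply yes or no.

D₁ = -1671, D₂ = -1671
f is negative-definite; reduce −f:
−f: translate: b→37 (≡-39 mod 76), so (38,-39,21)→(38,37,20)
−f: flip: (38,37,20)→(20,-37,38)
−f: translate: b→3 (≡-37 mod 40), so (20,-37,38)→(20,3,21)
−f: reduced (well bottom): (20,3,21) with a≤c, −a<b≤a
flip sign back: reduced form of f is (-20,-3,-21)
g: translate: b→13 (≡-27 mod 40), so (20,-27,30)→(20,13,23)
g: reduced (well bottom): (20,13,23) with a≤c, −a<b≤a
reduced forms (-20, -3, -21) vs (20, 13, 23) ⇒ inequivalent

no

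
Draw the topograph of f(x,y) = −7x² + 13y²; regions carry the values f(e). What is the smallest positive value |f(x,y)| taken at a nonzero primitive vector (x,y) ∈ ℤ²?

descent: ρ → (13,0,-7)
descent: ρ → (-7,14,6)  [lands on river]
river: ρ → (6,10,-11)
river: ρ → (-11,12,5)
river: ρ → (5,18,-2)
river: ρ → (-2,18,5)
river: ρ → (5,12,-11)
river: ρ → (-11,10,6)
river: ρ → (6,14,-7)
closes: descent 2, river 8
min |a| on river = 2

2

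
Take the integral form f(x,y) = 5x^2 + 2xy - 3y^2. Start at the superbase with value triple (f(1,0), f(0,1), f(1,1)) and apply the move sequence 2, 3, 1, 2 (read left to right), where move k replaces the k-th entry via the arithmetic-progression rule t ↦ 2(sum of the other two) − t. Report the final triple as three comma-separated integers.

start (5,-3,4) = (f(1,0),f(0,1),f(1,1))
replace slot 2: 2·(5+4) − (-3) = 21 → (5,21,4)
replace slot 3: 2·(5+21) − 4 = 48 → (5,21,48)
replace slot 1: 2·(21+48) − 5 = 133 → (133,21,48)
replace slot 2: 2·(133+48) − 21 = 341 → (133,341,48)

133,341,48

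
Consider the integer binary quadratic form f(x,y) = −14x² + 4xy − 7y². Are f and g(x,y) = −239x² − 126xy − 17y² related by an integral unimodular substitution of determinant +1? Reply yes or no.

D₁ = -376, D₂ = -376
f is negative-definite; reduce −f:
−f: flip: (14,-4,7)→(7,4,14)
−f: reduced (well bottom): (7,4,14) with a≤c, −a<b≤a
flip sign back: reduced form of f is (-7,-4,-14)
g is negative-definite; reduce −g:
−g: flip: (239,126,17)→(17,-126,239)
−g: translate: b→10 (≡-126 mod 34), so (17,-126,239)→(17,10,7)
−g: flip: (17,10,7)→(7,-10,17)
−g: translate: b→4 (≡-10 mod 14), so (7,-10,17)→(7,4,14)
−g: reduced (well bottom): (7,4,14) with a≤c, −a<b≤a
flip sign back: reduced form of g is (-7,-4,-14)
reduced forms (-7, -4, -14) vs (-7, -4, -14) ⇒ equivalent

yes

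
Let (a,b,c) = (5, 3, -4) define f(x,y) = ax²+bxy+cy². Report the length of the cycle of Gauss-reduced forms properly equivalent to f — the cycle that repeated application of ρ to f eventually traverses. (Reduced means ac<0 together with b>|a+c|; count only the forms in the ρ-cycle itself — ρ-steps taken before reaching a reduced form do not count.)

D = 89, ⌊√D⌋ = 9
river: ρ → (-4,5,4)
river: ρ → (4,3,-5)
river: ρ → (-5,7,2)
river: ρ → (2,9,-1)
river: ρ → (-1,9,2)
river: ρ → (2,7,-5)
river: ρ → (-5,3,4)
river: ρ → (4,5,-4)
river: ρ → (-4,3,5)
river: ρ → (5,7,-2)
river: ρ → (-2,9,1)
river: ρ → (1,9,-2)
river: ρ → (-2,7,5)
river: ρ → (5,3,-4)
ρ-cycle length = 14 (tail of 0 descent steps not counted)

14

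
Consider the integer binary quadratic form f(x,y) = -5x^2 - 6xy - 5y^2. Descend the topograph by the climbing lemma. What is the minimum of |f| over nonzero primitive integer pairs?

translate: b→-4 (≡6 mod 10), so (5,6,5)→(5,-4,4)
flip: (5,-4,4)→(4,4,5)
reduced (well bottom): (4,4,5) with a≤c, −a<b≤a
well minimum |f| = |-4| = 4 (negative-definite)

4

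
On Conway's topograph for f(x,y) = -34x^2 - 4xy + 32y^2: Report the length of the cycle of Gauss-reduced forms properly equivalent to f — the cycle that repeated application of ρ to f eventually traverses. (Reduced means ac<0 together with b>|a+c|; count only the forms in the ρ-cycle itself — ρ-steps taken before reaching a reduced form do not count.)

D = 4368, ⌊√D⌋ = 66
descent: ρ → (32,4,-34)  [lands on river]
river: ρ → (-34,64,2)
river: ρ → (2,64,-34)
river: ρ → (-34,4,32)
river: ρ → (32,60,-6)
river: ρ → (-6,60,32)
ρ-cycle length = 6 (tail of 1 descent step not counted)

6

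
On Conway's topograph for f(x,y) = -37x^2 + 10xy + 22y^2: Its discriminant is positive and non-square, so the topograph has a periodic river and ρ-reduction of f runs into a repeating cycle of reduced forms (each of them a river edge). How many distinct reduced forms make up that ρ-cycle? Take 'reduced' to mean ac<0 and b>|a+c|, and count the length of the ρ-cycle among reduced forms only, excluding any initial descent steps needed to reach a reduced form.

D = 3356, ⌊√D⌋ = 57
descent: ρ → (22,34,-25)  [lands on river]
river: ρ → (-25,16,31)
river: ρ → (31,46,-10)
river: ρ → (-10,54,11)
river: ρ → (11,56,-5)
river: ρ → (-5,54,22)
ρ-cycle length = 6 (tail of 1 descent step not counted)

6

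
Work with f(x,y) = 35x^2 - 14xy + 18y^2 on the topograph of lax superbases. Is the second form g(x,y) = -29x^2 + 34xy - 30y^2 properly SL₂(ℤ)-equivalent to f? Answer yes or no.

D₁ = -2324, D₂ = -2324
f: flip: (35,-14,18)→(18,14,35)
f: reduced (well bottom): (18,14,35) with a≤c, −a<b≤a
g is negative-definite; reduce −g:
−g: translate: b→24 (≡-34 mod 58), so (29,-34,30)→(29,24,25)
−g: flip: (29,24,25)→(25,-24,29)
−g: reduced (well bottom): (25,-24,29) with a≤c, −a<b≤a
flip sign back: reduced form of g is (-25,24,-29)
reduced forms (18, 14, 35) vs (-25, 24, -29) ⇒ inequivalent

no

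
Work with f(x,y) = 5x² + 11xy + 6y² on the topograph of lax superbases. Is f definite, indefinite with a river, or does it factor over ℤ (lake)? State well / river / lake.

D = b²−4ac = 11² − 4·5·6 = 1
D = 1² is a perfect square ⇒ form factors over ℤ ⇒ lakes

lake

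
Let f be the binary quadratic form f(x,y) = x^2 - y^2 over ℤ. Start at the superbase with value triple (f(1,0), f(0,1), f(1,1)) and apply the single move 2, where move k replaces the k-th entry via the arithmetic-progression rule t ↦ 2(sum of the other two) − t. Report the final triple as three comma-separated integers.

start (1,-1,0) = (f(1,0),f(0,1),f(1,1))
replace slot 2: 2·(1+0) − (-1) = 3 → (1,3,0)

1,3,0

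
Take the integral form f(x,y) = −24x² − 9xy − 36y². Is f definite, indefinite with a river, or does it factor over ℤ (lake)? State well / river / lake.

D = b²−4ac = (-9)² − 4·(-24)·(-36) = -3375
D < 0 ⇒ definite ⇒ every region one sign ⇒ single well

well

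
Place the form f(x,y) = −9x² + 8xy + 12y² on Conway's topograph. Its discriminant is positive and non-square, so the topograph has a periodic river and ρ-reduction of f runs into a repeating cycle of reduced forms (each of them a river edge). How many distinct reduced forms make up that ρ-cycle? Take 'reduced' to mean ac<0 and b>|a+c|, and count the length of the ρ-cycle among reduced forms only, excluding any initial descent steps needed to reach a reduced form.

D = 496, ⌊√D⌋ = 22
river: ρ → (12,16,-5)
river: ρ → (-5,14,15)
river: ρ → (15,16,-4)
river: ρ → (-4,16,15)
river: ρ → (15,14,-5)
river: ρ → (-5,16,12)
river: ρ → (12,8,-9)
river: ρ → (-9,10,11)
river: ρ → (11,12,-8)
river: ρ → (-8,20,3)
river: ρ → (3,22,-1)
river: ρ → (-1,22,3)
river: ρ → (3,20,-8)
river: ρ → (-8,12,11)
river: ρ → (11,10,-9)
river: ρ → (-9,8,12)
ρ-cycle length = 16 (tail of 0 descent steps not counted)

16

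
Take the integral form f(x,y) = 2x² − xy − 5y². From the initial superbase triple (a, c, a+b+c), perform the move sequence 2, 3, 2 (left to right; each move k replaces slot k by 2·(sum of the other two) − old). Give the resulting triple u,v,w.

start (2,-5,-4) = (f(1,0),f(0,1),f(1,1))
replace slot 2: 2·(2+(-4)) − (-5) = 1 → (2,1,-4)
replace slot 3: 2·(2+1) − (-4) = 10 → (2,1,10)
replace slot 2: 2·(2+10) − 1 = 23 → (2,23,10)

2,23,10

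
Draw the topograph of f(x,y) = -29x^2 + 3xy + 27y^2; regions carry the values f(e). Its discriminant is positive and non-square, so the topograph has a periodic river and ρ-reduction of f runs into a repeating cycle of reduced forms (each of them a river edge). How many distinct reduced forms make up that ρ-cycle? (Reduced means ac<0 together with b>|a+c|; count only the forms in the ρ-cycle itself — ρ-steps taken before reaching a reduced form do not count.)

D = 3141, ⌊√D⌋ = 56
river: ρ → (27,51,-5)
river: ρ → (-5,49,37)
river: ρ → (37,25,-17)
river: ρ → (-17,43,19)
river: ρ → (19,33,-27)
river: ρ → (-27,21,25)
river: ρ → (25,29,-23)
river: ρ → (-23,17,31)
river: ρ → (31,45,-9)
river: ρ → (-9,45,31)
river: ρ → (31,17,-23)
river: ρ → (-23,29,25)
river: ρ → (25,21,-27)
river: ρ → (-27,33,19)
river: ρ → (19,43,-17)
river: ρ → (-17,25,37)
river: ρ → (37,49,-5)
river: ρ → (-5,51,27)
river: ρ → (27,3,-29)
river: ρ → (-29,55,1)
river: ρ → (1,55,-29)
river: ρ → (-29,3,27)
ρ-cycle length = 22 (tail of 0 descent steps not counted)

22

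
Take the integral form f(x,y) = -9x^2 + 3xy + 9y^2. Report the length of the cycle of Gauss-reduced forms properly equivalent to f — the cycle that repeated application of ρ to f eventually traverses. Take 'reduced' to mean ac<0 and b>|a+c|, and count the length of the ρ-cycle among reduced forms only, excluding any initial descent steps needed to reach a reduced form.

D = 333, ⌊√D⌋ = 18
river: ρ → (9,15,-3)
river: ρ → (-3,15,9)
river: ρ → (9,3,-9)
river: ρ → (-9,15,3)
river: ρ → (3,15,-9)
river: ρ → (-9,3,9)
ρ-cycle length = 6 (tail of 0 descent steps not counted)

6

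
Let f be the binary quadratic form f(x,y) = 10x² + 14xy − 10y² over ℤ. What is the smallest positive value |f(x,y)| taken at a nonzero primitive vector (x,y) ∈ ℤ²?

river: ρ → (-10,6,14)
river: ρ → (14,22,-2)
river: ρ → (-2,22,14)
river: ρ → (14,6,-10)
river: ρ → (-10,14,10)
river: ρ → (10,6,-14)
river: ρ → (-14,22,2)
river: ρ → (2,22,-14)
river: ρ → (-14,6,10)
river: ρ → (10,14,-10)
closes: descent 0, river 10
min |a| on river = 2

2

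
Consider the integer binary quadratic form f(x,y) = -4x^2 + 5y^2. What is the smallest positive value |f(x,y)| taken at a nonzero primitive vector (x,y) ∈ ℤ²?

descent: ρ → (5,0,-4)
descent: ρ → (-4,8,1)  [lands on river]
river: ρ → (1,8,-4)
closes: descent 2, river 2
min |a| on river = 1

1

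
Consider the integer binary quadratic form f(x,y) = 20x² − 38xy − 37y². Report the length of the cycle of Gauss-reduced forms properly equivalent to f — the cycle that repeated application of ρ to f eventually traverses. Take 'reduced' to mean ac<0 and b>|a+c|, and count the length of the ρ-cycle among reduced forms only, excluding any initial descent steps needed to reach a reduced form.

D = 4404, ⌊√D⌋ = 66
descent: ρ → (-37,38,20)  [lands on river]
river: ρ → (20,42,-33)
river: ρ → (-33,24,29)
river: ρ → (29,34,-28)
river: ρ → (-28,22,35)
river: ρ → (35,48,-15)
river: ρ → (-15,42,44)
river: ρ → (44,46,-13)
river: ρ → (-13,58,20)
river: ρ → (20,62,-7)
river: ρ → (-7,64,11)
river: ρ → (11,46,-52)
river: ρ → (-52,58,5)
river: ρ → (5,62,-28)
river: ρ → (-28,50,17)
river: ρ → (17,52,-25)
river: ρ → (-25,48,21)
river: ρ → (21,36,-37)
ρ-cycle length = 18 (tail of 1 descent step not counted)

18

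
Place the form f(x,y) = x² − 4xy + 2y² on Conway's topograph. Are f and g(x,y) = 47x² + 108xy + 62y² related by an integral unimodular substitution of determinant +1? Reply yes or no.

D₁ = 8, D₂ = 8
river cycle of f (length 2): (-1, 2, 1), (1, 2, -1)
river cycle of g (length 2): (1, 2, -1), (-1, 2, 1)
cycles coincide ⇒ equivalent

yes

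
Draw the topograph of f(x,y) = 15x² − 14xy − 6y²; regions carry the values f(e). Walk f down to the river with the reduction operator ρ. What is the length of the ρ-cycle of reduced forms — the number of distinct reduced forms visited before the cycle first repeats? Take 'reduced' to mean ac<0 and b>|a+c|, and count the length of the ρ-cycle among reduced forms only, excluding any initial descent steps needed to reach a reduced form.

D = 556, ⌊√D⌋ = 23
descent: ρ → (-6,14,15)  [lands on river]
river: ρ → (15,16,-5)
river: ρ → (-5,14,18)
river: ρ → (18,22,-1)
river: ρ → (-1,22,18)
river: ρ → (18,14,-5)
river: ρ → (-5,16,15)
river: ρ → (15,14,-6)
river: ρ → (-6,22,3)
river: ρ → (3,20,-13)
river: ρ → (-13,6,10)
river: ρ → (10,14,-9)
river: ρ → (-9,22,2)
river: ρ → (2,22,-9)
river: ρ → (-9,14,10)
river: ρ → (10,6,-13)
river: ρ → (-13,20,3)
river: ρ → (3,22,-6)
ρ-cycle length = 18 (tail of 1 descent step not counted)

18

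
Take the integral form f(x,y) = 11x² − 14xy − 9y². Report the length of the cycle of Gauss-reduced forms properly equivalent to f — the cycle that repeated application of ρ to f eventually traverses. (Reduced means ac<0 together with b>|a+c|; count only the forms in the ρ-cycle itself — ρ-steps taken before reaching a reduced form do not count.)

D = 592, ⌊√D⌋ = 24
descent: ρ → (-9,14,11)  [lands on river]
river: ρ → (11,8,-12)
river: ρ → (-12,16,7)
river: ρ → (7,12,-16)
river: ρ → (-16,20,3)
river: ρ → (3,22,-9)
ρ-cycle length = 6 (tail of 1 descent step not counted)

6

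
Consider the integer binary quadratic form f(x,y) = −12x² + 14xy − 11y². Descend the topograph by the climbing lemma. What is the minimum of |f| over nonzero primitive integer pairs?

translate: b→10 (≡-14 mod 24), so (12,-14,11)→(12,10,9)
flip: (12,10,9)→(9,-10,12)
translate: b→8 (≡-10 mod 18), so (9,-10,12)→(9,8,11)
reduced (well bottom): (9,8,11) with a≤c, −a<b≤a
well minimum |f| = |-9| = 9 (negative-definite)

9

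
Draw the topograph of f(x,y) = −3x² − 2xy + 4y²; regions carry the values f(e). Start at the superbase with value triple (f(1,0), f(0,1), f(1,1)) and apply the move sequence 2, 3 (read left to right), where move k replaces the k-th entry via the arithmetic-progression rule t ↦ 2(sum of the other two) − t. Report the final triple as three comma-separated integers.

start (-3,4,-1) = (f(1,0),f(0,1),f(1,1))
replace slot 2: 2·((-3)+(-1)) − 4 = -12 → (-3,-12,-1)
replace slot 3: 2·((-3)+(-12)) − (-1) = -29 → (-3,-12,-29)

-3,-12,-29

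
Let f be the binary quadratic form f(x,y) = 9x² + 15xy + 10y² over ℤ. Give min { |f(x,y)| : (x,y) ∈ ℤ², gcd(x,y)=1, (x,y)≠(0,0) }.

translate: b→-3 (≡15 mod 18), so (9,15,10)→(9,-3,4)
flip: (9,-3,4)→(4,3,9)
reduced (well bottom): (4,3,9) with a≤c, −a<b≤a
well minimum = a = 4

4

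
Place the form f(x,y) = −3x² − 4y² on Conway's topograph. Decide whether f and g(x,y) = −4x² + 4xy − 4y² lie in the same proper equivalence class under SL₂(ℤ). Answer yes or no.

D₁ = -48, D₂ = -48
f is negative-definite; reduce −f:
−f: reduced (well bottom): (3,0,4) with a≤c, −a<b≤a
flip sign back: reduced form of f is (-3,0,-4)
g is negative-definite; reduce −g:
−g: translate: b→4 (≡-4 mod 8), so (4,-4,4)→(4,4,4)
−g: reduced (well bottom): (4,4,4) with a≤c, −a<b≤a
flip sign back: reduced form of g is (-4,-4,-4)
reduced forms (-3, 0, -4) vs (-4, -4, -4) ⇒ inequivalent

no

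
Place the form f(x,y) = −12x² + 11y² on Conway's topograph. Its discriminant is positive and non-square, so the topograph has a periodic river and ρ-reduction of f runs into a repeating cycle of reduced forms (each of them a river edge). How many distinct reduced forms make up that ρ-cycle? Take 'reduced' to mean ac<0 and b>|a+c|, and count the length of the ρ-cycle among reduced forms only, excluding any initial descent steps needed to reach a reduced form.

D = 528, ⌊√D⌋ = 22
descent: ρ → (11,22,-1)  [lands on river]
river: ρ → (-1,22,11)
ρ-cycle length = 2 (tail of 1 descent step not counted)

2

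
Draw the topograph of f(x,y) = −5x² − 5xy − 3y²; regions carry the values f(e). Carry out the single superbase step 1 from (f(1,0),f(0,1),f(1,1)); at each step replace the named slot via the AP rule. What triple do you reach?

start (-5,-3,-13) = (f(1,0),f(0,1),f(1,1))
replace slot 1: 2·((-3)+(-13)) − (-5) = -27 → (-27,-3,-13)

-27,-3,-13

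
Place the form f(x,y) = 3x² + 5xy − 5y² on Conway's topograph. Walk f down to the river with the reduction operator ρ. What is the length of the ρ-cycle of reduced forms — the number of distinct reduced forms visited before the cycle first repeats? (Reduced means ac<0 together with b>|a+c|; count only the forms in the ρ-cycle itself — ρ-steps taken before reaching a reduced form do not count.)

D = 85, ⌊√D⌋ = 9
river: ρ → (-5,5,3)
river: ρ → (3,7,-3)
river: ρ → (-3,5,5)
river: ρ → (5,5,-3)
river: ρ → (-3,7,3)
river: ρ → (3,5,-5)
ρ-cycle length = 6 (tail of 0 descent steps not counted)

6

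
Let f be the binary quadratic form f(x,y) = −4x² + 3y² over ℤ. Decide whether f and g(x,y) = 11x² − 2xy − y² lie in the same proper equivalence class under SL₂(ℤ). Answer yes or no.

D₁ = 48, D₂ = 48
river cycle of f (length 2): (3, 6, -1), (-1, 6, 3)
river cycle of g (length 2): (-1, 6, 3), (3, 6, -1)
cycles coincide ⇒ equivalent

yes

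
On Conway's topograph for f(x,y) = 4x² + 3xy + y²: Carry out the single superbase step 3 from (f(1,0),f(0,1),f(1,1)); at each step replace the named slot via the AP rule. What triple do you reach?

start (4,1,8) = (f(1,0),f(0,1),f(1,1))
replace slot 3: 2·(4+1) − 8 = 2 → (4,1,2)

4,1,2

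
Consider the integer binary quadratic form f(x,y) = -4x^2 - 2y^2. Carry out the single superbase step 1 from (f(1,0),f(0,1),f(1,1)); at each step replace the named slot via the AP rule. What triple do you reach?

start (-4,-2,-6) = (f(1,0),f(0,1),f(1,1))
replace slot 1: 2·((-2)+(-6)) − (-4) = -12 → (-12,-2,-6)

-12,-2,-6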